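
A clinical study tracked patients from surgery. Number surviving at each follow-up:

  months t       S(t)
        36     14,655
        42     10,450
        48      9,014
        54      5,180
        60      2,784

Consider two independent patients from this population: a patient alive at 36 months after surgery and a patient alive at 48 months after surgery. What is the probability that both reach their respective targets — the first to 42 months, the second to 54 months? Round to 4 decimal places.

p₁ = S(42)/S(36) = 10,450/14,655 = 0.713067; p₂ = S(54)/S(48) = 5,180/9,014 = 0.574662.
P(both) = p₁ × p₂ = 0.713067 × 0.574662 = 0.409773.

0.4098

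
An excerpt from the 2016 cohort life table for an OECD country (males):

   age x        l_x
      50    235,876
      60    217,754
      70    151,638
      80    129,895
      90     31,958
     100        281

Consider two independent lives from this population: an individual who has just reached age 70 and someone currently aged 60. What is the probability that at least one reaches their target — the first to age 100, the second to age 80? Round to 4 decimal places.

p₁ = l_100/l_70 = 281/151,638 = 0.001853; p₂ = l_80/l_60 = 129,895/217,754 = 0.596522.
P(at least one) = 1 − (1−p₁)(1−p₂) = 1 − 0.998147 × 0.403478 = 0.597270.

0.5973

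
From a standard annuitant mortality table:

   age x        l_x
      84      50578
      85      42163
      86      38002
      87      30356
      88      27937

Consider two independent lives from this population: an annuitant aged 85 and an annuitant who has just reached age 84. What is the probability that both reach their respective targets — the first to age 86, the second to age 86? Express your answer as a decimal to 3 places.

p₁ = l_86/l_85 = 38002/42163 = 0.901312; p₂ = l_86/l_84 = 38002/50578 = 0.751354.
P(both) = p₁ × p₂ = 0.901312 × 0.751354 = 0.677204.

0.677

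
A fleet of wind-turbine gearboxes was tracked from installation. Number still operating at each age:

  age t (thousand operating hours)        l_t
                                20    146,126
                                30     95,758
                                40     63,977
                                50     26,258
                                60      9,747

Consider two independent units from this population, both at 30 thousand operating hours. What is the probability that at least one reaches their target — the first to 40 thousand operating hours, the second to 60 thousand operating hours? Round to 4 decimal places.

0.7019

p₁ = l_40/l_30 = 63,977/95,758 = 0.668111; p₂ = l_60/l_30 = 9,747/95,758 = 0.101788.
P(at least one) = 1 − (1−p₁)(1−p₂) = 1 − 0.331889 × 0.898212 = 0.701893.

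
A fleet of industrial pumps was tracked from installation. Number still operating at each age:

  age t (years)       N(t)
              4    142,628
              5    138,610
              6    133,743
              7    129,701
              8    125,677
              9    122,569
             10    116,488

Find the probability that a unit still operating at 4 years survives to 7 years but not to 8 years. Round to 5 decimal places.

0.02821

This is the probability of reaching 7 but not 8, conditional on being operational at 4: (N(7) − N(8)) / N(4).
= (129,701 − 125,677) / 142,628 = 4,024 / 142,628 = 0.028213.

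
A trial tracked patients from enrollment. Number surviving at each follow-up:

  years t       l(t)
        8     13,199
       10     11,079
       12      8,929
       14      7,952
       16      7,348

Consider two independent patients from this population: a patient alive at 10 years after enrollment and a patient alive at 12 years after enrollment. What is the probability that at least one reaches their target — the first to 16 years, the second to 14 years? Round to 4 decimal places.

p₁ = l(16)/l(10) = 7,348/11,079 = 0.663237; p₂ = l(14)/l(12) = 7,952/8,929 = 0.890581.
P(at least one) = 1 − (1−p₁)(1−p₂) = 1 − 0.336763 × 0.109419 = 0.963152.

0.9632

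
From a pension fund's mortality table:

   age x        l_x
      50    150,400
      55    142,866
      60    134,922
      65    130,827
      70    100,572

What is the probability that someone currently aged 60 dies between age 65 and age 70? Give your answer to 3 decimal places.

0.224

This is the probability of reaching 65 but not 70, conditional on being alive at 60: (l_65 − l_70) / l_60.
= (130,827 − 100,572) / 134,922 = 30,255 / 134,922 = 0.224241.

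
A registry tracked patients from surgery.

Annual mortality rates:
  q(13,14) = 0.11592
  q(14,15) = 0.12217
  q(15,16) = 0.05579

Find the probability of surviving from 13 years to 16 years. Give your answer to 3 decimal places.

Survival from 13 to 16 is the product of surviving each interval: (1 − 0.11592) × (1 − 0.12217) × (1 − 0.05579).
= 0.88408 × 0.87783 × 0.94421 = 0.732775.

0.733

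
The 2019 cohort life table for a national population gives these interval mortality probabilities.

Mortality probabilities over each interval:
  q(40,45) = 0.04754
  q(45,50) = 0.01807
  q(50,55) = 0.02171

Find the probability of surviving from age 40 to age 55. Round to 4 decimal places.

0.9149

Survival from 40 to 55 is the product of surviving each interval: (1 − 0.04754) × (1 − 0.01807) × (1 − 0.02171).
= 0.95246 × 0.98193 × 0.97829 = 0.914945.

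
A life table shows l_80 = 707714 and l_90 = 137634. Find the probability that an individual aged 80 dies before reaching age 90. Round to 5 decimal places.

P(die before 90 | alive at 80) = 1 − l_90/l_80 = 1 − 137634/707714 = (570080)/707714 = 0.805523.

0.80552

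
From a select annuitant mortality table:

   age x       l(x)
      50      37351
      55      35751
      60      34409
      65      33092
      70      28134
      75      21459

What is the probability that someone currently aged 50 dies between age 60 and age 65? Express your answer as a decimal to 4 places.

This is the probability of reaching 60 but not 65, conditional on being alive at 50: (l(60) − l(65)) / l(50).
= (34409 − 33092) / 37351 = 1317 / 37351 = 0.035260.

0.0353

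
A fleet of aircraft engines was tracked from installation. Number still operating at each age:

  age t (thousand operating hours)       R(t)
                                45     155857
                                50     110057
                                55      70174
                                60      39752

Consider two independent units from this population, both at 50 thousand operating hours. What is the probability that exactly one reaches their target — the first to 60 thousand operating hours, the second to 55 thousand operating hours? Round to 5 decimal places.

p₁ = R(60)/R(50) = 39752/110057 = 0.361195; p₂ = R(55)/R(50) = 70174/110057 = 0.637615.
P(exactly one) = p₁(1−p₂) + (1−p₁)p₂ = 0.130892 + 0.407312 = 0.538203.

0.53820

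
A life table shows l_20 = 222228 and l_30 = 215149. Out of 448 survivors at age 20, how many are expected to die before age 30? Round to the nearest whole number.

14

The relevant probability is 1 − 215149/222228 = 0.031855.
Expected number = 448 × 0.031855 = 14.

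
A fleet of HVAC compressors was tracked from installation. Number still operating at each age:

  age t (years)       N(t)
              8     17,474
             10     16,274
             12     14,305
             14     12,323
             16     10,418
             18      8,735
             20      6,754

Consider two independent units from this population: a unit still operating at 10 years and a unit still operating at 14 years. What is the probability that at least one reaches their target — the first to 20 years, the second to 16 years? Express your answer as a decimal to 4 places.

p₁ = N(20)/N(10) = 6,754/16,274 = 0.415018; p₂ = N(16)/N(14) = 10,418/12,323 = 0.845411.
P(at least one) = 1 − (1−p₁)(1−p₂) = 1 − 0.584982 × 0.154589 = 0.909568.

0.9096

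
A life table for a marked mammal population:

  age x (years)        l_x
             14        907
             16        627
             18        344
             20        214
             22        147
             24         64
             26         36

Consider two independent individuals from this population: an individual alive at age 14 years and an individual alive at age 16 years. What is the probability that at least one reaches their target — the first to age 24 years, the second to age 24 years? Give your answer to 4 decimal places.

0.1654

p₁ = l_24/l_14 = 64/907 = 0.070562; p₂ = l_24/l_16 = 64/627 = 0.102073.
P(at least one) = 1 − (1−p₁)(1−p₂) = 1 − 0.929438 × 0.897927 = 0.165433.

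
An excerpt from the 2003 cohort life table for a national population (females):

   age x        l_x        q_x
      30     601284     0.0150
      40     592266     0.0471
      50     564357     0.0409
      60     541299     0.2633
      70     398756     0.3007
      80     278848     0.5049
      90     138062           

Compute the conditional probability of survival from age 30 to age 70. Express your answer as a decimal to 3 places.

We want 40p30 = l_70/l_30.
The conditional survival probability is l_70/l_30 = 398756/601284 = 0.663174.

0.663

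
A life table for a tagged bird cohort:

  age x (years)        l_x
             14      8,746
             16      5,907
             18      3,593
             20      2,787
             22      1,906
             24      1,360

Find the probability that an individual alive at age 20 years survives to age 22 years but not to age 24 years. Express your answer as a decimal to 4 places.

This is the probability of reaching 22 but not 24, conditional on being alive at 20: (l_22 − l_24) / l_20.
= (1,906 − 1,360) / 2,787 = 546 / 2,787 = 0.195910.

0.1959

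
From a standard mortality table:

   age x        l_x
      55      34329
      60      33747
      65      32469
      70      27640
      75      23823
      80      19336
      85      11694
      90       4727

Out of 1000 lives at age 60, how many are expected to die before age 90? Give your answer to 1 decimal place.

859.9

The relevant probability is 1 − 4727/33747 = 0.859928.
Expected number = 1000 × 0.859928 = 859.9.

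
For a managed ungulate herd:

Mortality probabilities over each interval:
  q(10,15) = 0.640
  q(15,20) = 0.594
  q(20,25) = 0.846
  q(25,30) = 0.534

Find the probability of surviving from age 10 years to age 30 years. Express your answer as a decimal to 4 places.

0.0105

The overall survival probability is (1 − 0.640) × (1 − 0.594) × (1 − 0.846) × (1 − 0.534).
= 0.360 × 0.406 × 0.154 × 0.466 = 0.010489.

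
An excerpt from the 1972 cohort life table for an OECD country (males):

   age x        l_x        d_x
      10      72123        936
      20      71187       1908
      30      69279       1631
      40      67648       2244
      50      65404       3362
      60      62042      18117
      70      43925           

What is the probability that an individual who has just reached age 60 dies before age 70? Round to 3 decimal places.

P(die before 70 | alive at 60) = 1 − l_70/l_60 = 1 − 43925/62042 = (18117)/62042 = 0.292012.

0.292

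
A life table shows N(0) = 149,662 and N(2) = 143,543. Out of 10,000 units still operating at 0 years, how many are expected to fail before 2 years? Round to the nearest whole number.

The relevant probability is 1 − 143,543/149,662 = 0.040885.
Expected number = 10,000 × 0.040885 = 409.

409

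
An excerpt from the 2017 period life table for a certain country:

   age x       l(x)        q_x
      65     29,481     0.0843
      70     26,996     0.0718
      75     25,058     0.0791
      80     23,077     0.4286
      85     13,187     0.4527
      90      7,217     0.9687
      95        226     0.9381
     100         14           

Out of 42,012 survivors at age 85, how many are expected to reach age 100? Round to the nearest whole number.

The relevant probability is 14/13,187 = 0.001062.
Expected number = 42,012 × 0.001062 = 45.

45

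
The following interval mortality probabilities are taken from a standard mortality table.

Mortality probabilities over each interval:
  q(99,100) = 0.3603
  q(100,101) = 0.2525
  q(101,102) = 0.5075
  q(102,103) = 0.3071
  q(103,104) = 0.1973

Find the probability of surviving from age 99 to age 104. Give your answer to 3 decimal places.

0.131

Survival from 99 to 104 is the product of surviving each interval: (1 − 0.3603) × (1 − 0.2525) × (1 − 0.5075) × (1 − 0.3071) × (1 − 0.1973).
= 0.6397 × 0.7475 × 0.4925 × 0.6929 × 0.8027 = 0.130984.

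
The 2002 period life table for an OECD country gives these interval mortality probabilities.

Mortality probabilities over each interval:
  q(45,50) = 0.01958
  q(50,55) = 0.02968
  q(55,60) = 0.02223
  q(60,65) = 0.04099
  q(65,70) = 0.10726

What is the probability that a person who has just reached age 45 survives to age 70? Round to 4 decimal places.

0.7964

The overall survival probability is (1 − 0.01958) × (1 − 0.02968) × (1 − 0.02223) × (1 − 0.04099) × (1 − 0.10726).
= 0.98042 × 0.97032 × 0.97777 × 0.95901 × 0.89274 = 0.796365.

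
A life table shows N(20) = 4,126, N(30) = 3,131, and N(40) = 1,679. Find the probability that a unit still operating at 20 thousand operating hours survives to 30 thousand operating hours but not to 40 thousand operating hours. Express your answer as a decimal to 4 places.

This is the probability of reaching 30 but not 40, conditional on being operational at 20: (N(30) − N(40)) / N(20).
= (3,131 − 1,679) / 4,126 = 1,452 / 4,126 = 0.351915.

0.3519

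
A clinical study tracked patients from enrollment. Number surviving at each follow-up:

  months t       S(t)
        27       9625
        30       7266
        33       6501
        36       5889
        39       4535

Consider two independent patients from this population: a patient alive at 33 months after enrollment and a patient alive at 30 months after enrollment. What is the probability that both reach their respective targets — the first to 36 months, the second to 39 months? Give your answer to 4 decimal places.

0.5654

p₁ = S(36)/S(33) = 5889/6501 = 0.905861; p₂ = S(39)/S(30) = 4535/7266 = 0.624140.
P(both) = p₁ × p₂ = 0.905861 × 0.624140 = 0.565384.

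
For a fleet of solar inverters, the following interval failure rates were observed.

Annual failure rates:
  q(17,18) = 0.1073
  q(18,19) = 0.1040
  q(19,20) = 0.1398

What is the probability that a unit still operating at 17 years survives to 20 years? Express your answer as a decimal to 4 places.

Chaining the interval survival probabilities: (1 − 0.1073) × (1 − 0.1040) × (1 − 0.1398).
= 0.8927 × 0.8960 × 0.8602 = 0.688039.

0.6880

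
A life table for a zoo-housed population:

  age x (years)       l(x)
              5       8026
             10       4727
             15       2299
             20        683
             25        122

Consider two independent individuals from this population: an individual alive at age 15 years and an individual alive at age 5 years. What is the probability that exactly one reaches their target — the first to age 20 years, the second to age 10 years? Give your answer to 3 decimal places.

0.536

p₁ = l(20)/l(15) = 683/2299 = 0.297086; p₂ = l(10)/l(5) = 4727/8026 = 0.588961.
P(exactly one) = p₁(1−p₂) + (1−p₁)p₂ = 0.122114 + 0.413989 = 0.536103.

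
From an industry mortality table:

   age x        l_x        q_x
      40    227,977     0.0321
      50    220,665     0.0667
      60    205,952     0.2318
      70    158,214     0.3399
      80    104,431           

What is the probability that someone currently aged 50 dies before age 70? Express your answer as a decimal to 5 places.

0.28301

P(die before 70 | alive at 50) = 1 − l_70/l_50 = 1 − 158,214/220,665 = (62,451)/220,665 = 0.283013.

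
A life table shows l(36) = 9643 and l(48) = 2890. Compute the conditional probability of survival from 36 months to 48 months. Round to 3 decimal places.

The conditional survival probability is l(48)/l(36) = 2890/9643 = 0.299699.

0.300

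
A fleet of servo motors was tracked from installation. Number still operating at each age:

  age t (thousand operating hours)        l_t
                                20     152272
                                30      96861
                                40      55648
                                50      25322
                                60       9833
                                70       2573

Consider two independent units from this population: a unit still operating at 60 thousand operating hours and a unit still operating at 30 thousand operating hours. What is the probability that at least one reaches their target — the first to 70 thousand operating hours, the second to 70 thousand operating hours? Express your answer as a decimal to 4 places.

p₁ = l_70/l_60 = 2573/9833 = 0.261670; p₂ = l_70/l_30 = 2573/96861 = 0.026564.
P(at least one) = 1 − (1−p₁)(1−p₂) = 1 − 0.738330 × 0.973436 = 0.281283.

0.2813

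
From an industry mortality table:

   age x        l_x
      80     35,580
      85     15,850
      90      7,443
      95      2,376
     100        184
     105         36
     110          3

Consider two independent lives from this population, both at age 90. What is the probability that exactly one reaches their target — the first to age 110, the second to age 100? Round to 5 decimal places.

0.02510

p₁ = l_110/l_90 = 3/7,443 = 0.000403; p₂ = l_100/l_90 = 184/7,443 = 0.024721.
P(exactly one) = p₁(1−p₂) + (1−p₁)p₂ = 0.000393 + 0.024711 = 0.025104.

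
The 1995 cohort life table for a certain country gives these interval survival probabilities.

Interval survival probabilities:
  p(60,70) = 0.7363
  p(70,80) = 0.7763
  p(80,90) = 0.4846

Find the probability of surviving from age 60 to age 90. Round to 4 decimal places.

0.2770

Chaining the interval survival probabilities: 0.7363 × 0.7763 × 0.4846.
= 0.276992.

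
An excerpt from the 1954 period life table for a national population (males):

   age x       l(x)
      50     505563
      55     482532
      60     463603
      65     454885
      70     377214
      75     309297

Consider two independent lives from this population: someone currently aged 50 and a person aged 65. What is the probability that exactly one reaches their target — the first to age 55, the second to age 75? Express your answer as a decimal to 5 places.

p₁ = l(55)/l(50) = 482532/505563 = 0.954445; p₂ = l(75)/l(65) = 309297/454885 = 0.679945.
P(exactly one) = p₁(1−p₂) + (1−p₁)p₂ = 0.305475 + 0.030975 = 0.336450.

0.33645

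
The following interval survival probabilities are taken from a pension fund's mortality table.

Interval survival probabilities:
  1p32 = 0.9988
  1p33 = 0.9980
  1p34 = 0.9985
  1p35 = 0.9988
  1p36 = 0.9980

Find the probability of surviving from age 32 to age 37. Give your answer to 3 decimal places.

0.992

Survival from 32 to 37 is the product of surviving each interval: 0.9988 × 0.9980 × 0.9985 × 0.9988 × 0.9980.
= 0.992125.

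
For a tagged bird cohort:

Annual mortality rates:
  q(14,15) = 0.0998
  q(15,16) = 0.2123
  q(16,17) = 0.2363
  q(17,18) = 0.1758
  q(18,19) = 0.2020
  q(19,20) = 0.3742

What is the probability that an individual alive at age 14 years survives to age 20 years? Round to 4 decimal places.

0.2229

Chaining the interval survival probabilities: (1 − 0.0998) × (1 − 0.2123) × (1 − 0.2363) × (1 − 0.1758) × (1 − 0.2020) × (1 − 0.3742).
= 0.9002 × 0.7877 × 0.7637 × 0.8242 × 0.7980 × 0.6258 = 0.222892.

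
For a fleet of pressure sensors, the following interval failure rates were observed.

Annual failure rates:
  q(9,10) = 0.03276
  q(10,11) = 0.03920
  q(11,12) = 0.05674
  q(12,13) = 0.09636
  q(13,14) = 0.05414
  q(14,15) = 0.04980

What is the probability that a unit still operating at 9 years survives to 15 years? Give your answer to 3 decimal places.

Survival from 9 to 15 is the product of surviving each interval: (1 − 0.03276) × (1 − 0.03920) × (1 − 0.05674) × (1 − 0.09636) × (1 − 0.05414) × (1 − 0.04980).
= 0.96724 × 0.96080 × 0.94326 × 0.90364 × 0.94586 × 0.95020 = 0.711928.

0.712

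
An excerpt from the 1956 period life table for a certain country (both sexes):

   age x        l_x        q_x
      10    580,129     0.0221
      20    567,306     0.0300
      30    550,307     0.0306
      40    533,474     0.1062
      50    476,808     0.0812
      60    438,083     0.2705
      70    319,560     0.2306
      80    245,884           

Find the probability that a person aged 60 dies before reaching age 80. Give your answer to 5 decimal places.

0.43873

P(die before 80 | alive at 60) = 1 − l_80/l_60 = 1 − 245,884/438,083 = (192,199)/438,083 = 0.438727.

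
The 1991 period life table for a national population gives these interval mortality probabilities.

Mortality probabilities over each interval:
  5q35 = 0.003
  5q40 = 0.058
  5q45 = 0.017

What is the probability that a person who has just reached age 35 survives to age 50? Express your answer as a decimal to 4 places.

The overall survival probability is (1 − 0.003) × (1 − 0.058) × (1 − 0.017).
= 0.997 × 0.942 × 0.983 = 0.923208.

0.9232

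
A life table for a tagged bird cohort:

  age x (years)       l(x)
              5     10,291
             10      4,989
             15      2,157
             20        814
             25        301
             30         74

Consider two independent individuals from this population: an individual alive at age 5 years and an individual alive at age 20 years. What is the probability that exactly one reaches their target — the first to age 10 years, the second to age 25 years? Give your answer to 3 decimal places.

0.496

p₁ = l(10)/l(5) = 4,989/10,291 = 0.484793; p₂ = l(25)/l(20) = 301/814 = 0.369779.
P(exactly one) = p₁(1−p₂) + (1−p₁)p₂ = 0.305527 + 0.190513 = 0.496039.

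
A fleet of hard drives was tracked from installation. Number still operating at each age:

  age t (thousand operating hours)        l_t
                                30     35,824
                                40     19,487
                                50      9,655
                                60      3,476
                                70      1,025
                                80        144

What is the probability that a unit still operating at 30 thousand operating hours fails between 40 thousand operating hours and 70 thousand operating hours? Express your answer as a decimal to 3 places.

0.515

This is the probability of reaching 40 but not 70, conditional on being operational at 30: (l_40 − l_70) / l_30.
= (19,487 − 1,025) / 35,824 = 18,462 / 35,824 = 0.515353.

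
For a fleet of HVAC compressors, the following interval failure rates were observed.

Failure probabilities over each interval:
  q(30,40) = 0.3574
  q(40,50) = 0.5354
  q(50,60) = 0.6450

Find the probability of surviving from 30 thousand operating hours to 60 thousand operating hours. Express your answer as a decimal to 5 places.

P(survive 30→60) = (1 − 0.3574) × (1 − 0.5354) × (1 − 0.6450).
= 0.6426 × 0.4646 × 0.3550 = 0.105986.

0.10599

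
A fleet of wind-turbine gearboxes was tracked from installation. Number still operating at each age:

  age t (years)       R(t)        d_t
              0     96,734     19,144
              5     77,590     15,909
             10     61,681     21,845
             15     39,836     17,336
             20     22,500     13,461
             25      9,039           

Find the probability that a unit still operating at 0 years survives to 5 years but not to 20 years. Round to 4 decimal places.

0.5695

This is the probability of reaching 5 but not 20, conditional on being operational at 0: (R(5) − R(20)) / R(0).
= (77,590 − 22,500) / 96,734 = 55,090 / 96,734 = 0.569500.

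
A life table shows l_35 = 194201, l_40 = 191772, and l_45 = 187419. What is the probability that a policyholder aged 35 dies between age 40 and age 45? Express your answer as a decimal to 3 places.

We want 5|5q35 = (l_40 − l_45)/l_35.
This is the probability of reaching 40 but not 45, conditional on being alive at 35: (l_40 − l_45) / l_35.
= (191772 − 187419) / 194201 = 4353 / 194201 = 0.022415.

0.022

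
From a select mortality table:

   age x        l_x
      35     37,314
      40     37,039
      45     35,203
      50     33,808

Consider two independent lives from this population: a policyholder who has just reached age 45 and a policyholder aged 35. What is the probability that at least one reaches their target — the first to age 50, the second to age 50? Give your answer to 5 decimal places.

p₁ = l_50/l_45 = 33,808/35,203 = 0.960373; p₂ = l_50/l_35 = 33,808/37,314 = 0.906041.
P(at least one) = 1 − (1−p₁)(1−p₂) = 1 − 0.039627 × 0.093959 = 0.996277.

0.99628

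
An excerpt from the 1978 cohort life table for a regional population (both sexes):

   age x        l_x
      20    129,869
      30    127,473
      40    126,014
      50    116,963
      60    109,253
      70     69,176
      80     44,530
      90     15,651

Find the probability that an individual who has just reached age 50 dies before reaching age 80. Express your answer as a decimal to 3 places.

P(die before 80 | alive at 50) = 1 − l_80/l_50 = 1 − 44,530/116,963 = (72,433)/116,963 = 0.619281.

0.619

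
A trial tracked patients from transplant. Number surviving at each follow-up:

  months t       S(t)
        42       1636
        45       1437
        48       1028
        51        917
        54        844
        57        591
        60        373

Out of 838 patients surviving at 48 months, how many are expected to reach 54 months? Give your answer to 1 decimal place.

The relevant probability is 844/1028 = 0.821012.
Expected number = 838 × 0.821012 = 688.0.

688.0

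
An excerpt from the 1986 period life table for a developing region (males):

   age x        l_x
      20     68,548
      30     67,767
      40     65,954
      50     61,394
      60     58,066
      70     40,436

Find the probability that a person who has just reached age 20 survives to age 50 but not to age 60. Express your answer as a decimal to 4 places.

0.0485

We want 30|10q20 = (l_50 − l_60)/l_20.
This is the probability of reaching 50 but not 60, conditional on being alive at 20: (l_50 − l_60) / l_20.
= (61,394 − 58,066) / 68,548 = 3,328 / 68,548 = 0.048550.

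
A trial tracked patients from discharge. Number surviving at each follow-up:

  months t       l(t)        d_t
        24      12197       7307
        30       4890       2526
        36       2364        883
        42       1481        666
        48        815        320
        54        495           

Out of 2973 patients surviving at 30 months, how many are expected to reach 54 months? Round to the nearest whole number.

301

The relevant probability is 495/4890 = 0.101227.
Expected number = 2973 × 0.101227 = 301.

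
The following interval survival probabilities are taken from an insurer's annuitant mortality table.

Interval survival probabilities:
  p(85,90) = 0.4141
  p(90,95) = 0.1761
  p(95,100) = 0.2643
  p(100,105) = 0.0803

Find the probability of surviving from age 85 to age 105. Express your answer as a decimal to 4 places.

0.0015

P(survive 85→105) = 0.4141 × 0.1761 × 0.2643 × 0.0803.
= 0.001548.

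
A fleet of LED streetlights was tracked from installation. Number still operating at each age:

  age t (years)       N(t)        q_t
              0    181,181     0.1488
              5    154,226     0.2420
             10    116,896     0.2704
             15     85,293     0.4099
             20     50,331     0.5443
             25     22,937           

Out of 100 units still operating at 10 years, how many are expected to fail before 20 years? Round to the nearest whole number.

57

The relevant probability is 1 − 50,331/116,896 = 0.569438.
Expected number = 100 × 0.569438 = 57.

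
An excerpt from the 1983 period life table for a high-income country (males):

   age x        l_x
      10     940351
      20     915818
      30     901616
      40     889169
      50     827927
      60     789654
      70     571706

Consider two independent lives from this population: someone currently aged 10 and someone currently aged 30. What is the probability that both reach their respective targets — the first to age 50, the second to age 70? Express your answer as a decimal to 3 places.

0.558

p₁ = l_50/l_10 = 827927/940351 = 0.880445; p₂ = l_70/l_30 = 571706/901616 = 0.634090.
P(both) = p₁ × p₂ = 0.880445 × 0.634090 = 0.558281.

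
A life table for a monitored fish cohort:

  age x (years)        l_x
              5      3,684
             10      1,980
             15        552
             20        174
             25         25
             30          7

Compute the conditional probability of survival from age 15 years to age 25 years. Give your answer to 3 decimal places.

0.045

The conditional survival probability is l_25/l_15 = 25/552 = 0.045290.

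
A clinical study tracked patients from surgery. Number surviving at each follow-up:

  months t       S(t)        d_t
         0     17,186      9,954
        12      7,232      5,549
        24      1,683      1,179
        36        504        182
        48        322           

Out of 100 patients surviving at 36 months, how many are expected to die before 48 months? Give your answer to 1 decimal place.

36.1

The relevant probability is 1 − 322/504 = 0.361111.
Expected number = 100 × 0.361111 = 36.1.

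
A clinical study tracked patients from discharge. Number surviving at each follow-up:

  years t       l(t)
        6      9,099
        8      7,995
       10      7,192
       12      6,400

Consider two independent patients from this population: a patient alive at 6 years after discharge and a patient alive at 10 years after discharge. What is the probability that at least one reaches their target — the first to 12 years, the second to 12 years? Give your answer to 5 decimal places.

0.96733

p₁ = l(12)/l(6) = 6,400/9,099 = 0.703374; p₂ = l(12)/l(10) = 6,400/7,192 = 0.889878.
P(at least one) = 1 − (1−p₁)(1−p₂) = 1 − 0.296626 × 0.110122 = 0.967335.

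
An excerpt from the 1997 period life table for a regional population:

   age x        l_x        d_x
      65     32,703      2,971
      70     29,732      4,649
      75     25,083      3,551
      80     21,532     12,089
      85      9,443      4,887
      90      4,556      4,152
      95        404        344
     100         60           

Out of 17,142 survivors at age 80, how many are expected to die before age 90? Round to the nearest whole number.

13515

The relevant probability is 1 − 4,556/21,532 = 0.788408.
Expected number = 17,142 × 0.788408 = 13515.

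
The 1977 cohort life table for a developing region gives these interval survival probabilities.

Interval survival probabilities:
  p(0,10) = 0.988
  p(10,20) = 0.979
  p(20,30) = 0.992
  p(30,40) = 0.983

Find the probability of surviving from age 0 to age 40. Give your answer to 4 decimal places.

Survival from 0 to 40 is the product of surviving each interval: 0.988 × 0.979 × 0.992 × 0.983.
= 0.943202.

0.9432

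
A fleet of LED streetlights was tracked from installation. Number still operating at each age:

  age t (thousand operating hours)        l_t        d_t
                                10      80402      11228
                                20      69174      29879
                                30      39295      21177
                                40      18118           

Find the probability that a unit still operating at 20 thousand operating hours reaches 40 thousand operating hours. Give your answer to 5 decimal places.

0.26192

The conditional survival probability is l_40/l_20 = 18118/69174 = 0.261919.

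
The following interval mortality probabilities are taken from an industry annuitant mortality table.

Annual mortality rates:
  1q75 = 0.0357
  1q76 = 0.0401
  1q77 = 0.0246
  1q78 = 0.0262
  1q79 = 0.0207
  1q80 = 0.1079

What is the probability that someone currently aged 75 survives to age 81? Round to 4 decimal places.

The overall survival probability is (1 − 0.0357) × (1 − 0.0401) × (1 − 0.0246) × (1 − 0.0262) × (1 − 0.0207) × (1 − 0.1079).
= 0.9643 × 0.9599 × 0.9754 × 0.9738 × 0.9793 × 0.8921 = 0.768104.

0.7681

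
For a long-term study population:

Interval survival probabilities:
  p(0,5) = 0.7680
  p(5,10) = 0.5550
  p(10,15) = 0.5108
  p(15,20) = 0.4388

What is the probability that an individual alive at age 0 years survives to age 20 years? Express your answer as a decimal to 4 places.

0.0955

The overall survival probability is 0.7680 × 0.5550 × 0.5108 × 0.4388.
= 0.095537.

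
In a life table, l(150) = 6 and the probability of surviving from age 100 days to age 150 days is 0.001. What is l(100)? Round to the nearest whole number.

l(100) = l(150) / p = 6 / 0.001 = 6000.

6000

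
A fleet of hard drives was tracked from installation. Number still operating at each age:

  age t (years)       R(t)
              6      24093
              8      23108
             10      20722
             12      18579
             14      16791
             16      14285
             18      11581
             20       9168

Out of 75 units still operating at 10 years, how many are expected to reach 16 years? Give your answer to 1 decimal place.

The relevant probability is 14285/20722 = 0.689364.
Expected number = 75 × 0.689364 = 51.7.

51.7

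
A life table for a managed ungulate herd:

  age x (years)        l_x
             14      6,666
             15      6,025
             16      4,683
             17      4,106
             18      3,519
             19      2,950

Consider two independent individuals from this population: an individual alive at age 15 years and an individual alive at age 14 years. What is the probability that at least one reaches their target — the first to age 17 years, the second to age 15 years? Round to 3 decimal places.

0.969

p₁ = l_17/l_15 = 4,106/6,025 = 0.681494; p₂ = l_15/l_14 = 6,025/6,666 = 0.903840.
P(at least one) = 1 − (1−p₁)(1−p₂) = 1 − 0.318506 × 0.096160 = 0.969372.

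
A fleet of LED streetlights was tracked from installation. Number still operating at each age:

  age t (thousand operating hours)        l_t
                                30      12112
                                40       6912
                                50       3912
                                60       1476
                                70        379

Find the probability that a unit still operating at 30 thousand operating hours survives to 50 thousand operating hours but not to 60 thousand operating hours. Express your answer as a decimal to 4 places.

0.2011

This is the probability of reaching 50 but not 60, conditional on being operational at 30: (l_50 − l_60) / l_30.
= (3912 − 1476) / 12112 = 2436 / 12112 = 0.201123.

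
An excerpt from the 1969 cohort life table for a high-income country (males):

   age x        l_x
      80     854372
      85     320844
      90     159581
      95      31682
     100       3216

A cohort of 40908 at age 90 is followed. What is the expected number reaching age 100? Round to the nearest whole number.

The relevant probability is 3216/159581 = 0.020153.
Expected number = 40908 × 0.020153 = 824.

824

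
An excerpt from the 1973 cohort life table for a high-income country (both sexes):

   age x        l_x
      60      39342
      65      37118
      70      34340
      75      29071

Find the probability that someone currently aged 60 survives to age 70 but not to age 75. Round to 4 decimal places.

0.1339

We want 10|5q60 = (l_70 − l_75)/l_60.
This is the probability of reaching 70 but not 75, conditional on being alive at 60: (l_70 − l_75) / l_60.
= (34340 − 29071) / 39342 = 5269 / 39342 = 0.133928.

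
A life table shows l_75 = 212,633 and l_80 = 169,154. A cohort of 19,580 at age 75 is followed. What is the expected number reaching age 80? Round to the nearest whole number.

The relevant probability is 169,154/212,633 = 0.795521.
Expected number = 19,580 × 0.795521 = 15576.

15576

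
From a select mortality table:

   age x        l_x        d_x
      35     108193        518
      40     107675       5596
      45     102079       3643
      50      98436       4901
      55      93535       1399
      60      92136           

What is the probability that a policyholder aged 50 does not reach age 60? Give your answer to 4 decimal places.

0.0640

P(die before 60 | alive at 50) = 1 − l_60/l_50 = 1 − 92136/98436 = (6300)/98436 = 0.064001.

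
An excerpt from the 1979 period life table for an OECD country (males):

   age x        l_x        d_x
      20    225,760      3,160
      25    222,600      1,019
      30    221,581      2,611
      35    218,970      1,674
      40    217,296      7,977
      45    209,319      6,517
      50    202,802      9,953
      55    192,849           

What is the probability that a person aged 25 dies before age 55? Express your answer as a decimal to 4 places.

0.1337

P(die before 55 | alive at 25) = 1 − l_55/l_25 = 1 − 192,849/222,600 = (29,751)/222,600 = 0.133652.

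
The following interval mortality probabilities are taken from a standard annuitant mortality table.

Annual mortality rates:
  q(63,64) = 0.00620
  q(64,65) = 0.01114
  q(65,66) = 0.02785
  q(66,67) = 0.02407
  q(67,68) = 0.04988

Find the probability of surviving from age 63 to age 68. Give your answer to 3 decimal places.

0.886

The overall survival probability is (1 − 0.00620) × (1 − 0.01114) × (1 − 0.02785) × (1 − 0.02407) × (1 − 0.04988).
= 0.99380 × 0.98886 × 0.97215 × 0.97593 × 0.95012 = 0.885858.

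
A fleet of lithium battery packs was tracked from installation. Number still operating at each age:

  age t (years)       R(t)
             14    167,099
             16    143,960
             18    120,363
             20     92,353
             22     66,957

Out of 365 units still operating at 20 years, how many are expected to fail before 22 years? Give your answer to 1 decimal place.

The relevant probability is 1 − 66,957/92,353 = 0.274988.
Expected number = 365 × 0.274988 = 100.4.

100.4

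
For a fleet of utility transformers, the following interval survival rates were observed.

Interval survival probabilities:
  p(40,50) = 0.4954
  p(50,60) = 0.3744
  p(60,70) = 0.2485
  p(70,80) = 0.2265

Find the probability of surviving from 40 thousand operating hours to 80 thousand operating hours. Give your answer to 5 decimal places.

Chaining the interval survival probabilities: 0.4954 × 0.3744 × 0.2485 × 0.2265.
= 0.010440.

0.01044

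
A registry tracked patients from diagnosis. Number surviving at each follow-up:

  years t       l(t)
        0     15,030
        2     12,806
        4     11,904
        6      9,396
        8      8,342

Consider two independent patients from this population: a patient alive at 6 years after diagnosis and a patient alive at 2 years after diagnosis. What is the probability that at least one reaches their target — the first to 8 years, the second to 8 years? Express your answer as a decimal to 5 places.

0.96090

p₁ = l(8)/l(6) = 8,342/9,396 = 0.887825; p₂ = l(8)/l(2) = 8,342/12,806 = 0.651413.
P(at least one) = 1 − (1−p₁)(1−p₂) = 1 − 0.112175 × 0.348587 = 0.960897.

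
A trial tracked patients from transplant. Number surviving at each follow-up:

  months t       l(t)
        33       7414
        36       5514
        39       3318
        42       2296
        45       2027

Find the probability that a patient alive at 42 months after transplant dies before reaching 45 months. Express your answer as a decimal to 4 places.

0.1172

P(die before 45 | alive at 42) = 1 − l(45)/l(42) = 1 − 2027/2296 = (269)/2296 = 0.117160.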